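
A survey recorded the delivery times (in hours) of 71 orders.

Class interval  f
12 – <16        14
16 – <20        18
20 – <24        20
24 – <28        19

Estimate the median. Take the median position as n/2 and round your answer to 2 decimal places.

20.70

Cumulative frequencies: 14, 32, 52, 71
n = 71; position = n/2 = 35.5.
This falls in the class 20 – <24: L = 20, F = 32, f = 20, h = 4.
Median ≈ 20 + ((35.5 − 32) / 20) × 4 = 20.7000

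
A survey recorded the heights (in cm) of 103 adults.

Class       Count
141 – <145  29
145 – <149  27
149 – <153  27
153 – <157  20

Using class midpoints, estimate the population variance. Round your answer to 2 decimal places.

18.95

Midpoints: 143, 147, 151, 155
n = 103, Σfm = 15293, mean = 148.4757
Σfm² = 2272591
Σf(m − x̄)² = Σfm² − (Σfm)²/n = 2272591 − 15293²/103 = 1951.6893
Population variance = 1951.6893 / 103 = 18.9484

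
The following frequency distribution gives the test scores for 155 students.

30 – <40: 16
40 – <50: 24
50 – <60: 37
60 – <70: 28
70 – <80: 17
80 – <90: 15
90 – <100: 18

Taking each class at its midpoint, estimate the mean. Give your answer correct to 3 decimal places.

Midpoints: 35, 45, 55, 65, 75, 85, 95
Σfm = 16×35 + 24×45 + 37×55 + 28×65 + 17×75 + 15×85 + 18×95 = 9755
n = Σf = 155
Mean = 9755 / 155 = 62.9355

62.935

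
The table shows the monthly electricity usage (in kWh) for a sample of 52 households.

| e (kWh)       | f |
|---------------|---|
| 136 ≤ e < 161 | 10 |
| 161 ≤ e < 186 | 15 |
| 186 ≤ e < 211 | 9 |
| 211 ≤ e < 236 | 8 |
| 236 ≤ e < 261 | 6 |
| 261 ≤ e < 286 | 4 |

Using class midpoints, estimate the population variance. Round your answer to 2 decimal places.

1476.29

Midpoints: 148.5, 173.5, 198.5, 223.5, 248.5, 273.5
n = 52, Σfm = 10247, mean = 197.0577
Σfm² = 2096017
Σf(m − x̄)² = Σfm² − (Σfm)²/n = 2096017 − 10247²/52 = 76766.8269
Population variance = 76766.8269 / 52 = 1476.2851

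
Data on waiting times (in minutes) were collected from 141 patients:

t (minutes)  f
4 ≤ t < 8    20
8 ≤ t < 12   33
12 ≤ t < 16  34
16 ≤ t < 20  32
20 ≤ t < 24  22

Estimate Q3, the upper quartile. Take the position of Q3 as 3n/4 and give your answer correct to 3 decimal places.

18.344

Cumulative frequencies: 20, 53, 87, 119, 141
n = 141; position = 3n/4 = 105.75.
This falls in the class 16 ≤ t < 20: L = 16, F = 87, f = 32, h = 4.
Upper quartile ≈ 16 + ((105.75 − 87) / 32) × 4 = 18.3438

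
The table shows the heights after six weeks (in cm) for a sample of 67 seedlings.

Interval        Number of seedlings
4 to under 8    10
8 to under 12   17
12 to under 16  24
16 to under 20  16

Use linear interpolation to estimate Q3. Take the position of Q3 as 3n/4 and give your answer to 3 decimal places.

15.875

Cumulative frequencies: 10, 27, 51, 67
n = 67; position = 3n/4 = 50.25.
This falls in the class 12 to under 16: L = 12, F = 27, f = 24, h = 4.
Upper quartile ≈ 12 + ((50.25 − 27) / 24) × 4 = 15.8750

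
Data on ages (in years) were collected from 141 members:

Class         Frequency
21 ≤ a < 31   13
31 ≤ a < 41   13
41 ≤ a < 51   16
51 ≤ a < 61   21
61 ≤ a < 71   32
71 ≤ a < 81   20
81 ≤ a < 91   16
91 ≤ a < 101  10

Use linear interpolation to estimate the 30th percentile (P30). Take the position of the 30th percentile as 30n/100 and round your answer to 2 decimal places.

51.14

Cumulative frequencies: 13, 26, 42, 63, 95, 115, 131, 141
n = 141; position = 30n/100 = 42.3.
This falls in the class 51 ≤ a < 61: L = 51, F = 42, f = 21, h = 10.
30th percentile ≈ 51 + ((42.3 − 42) / 21) × 10 = 51.1429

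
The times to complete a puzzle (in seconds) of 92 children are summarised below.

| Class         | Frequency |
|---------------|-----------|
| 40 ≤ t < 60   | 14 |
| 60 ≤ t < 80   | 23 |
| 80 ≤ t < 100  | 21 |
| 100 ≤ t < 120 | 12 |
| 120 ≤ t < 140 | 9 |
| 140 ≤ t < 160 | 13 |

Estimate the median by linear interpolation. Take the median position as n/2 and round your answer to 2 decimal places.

Cumulative frequencies: 14, 37, 58, 70, 79, 92
n = 92; position = n/2 = 46.
This falls in the class 80 ≤ t < 100: L = 80, F = 37, f = 21, h = 20.
Median ≈ 80 + ((46 − 37) / 21) × 20 = 88.5714

88.57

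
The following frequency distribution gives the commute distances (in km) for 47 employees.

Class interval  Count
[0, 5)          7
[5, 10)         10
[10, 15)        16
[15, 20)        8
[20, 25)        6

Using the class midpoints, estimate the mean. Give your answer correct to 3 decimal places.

Midpoints: 2.5, 7.5, 12.5, 17.5, 22.5
Σfm = 7×2.5 + 10×7.5 + 16×12.5 + 8×17.5 + 6×22.5 = 567.5
n = Σf = 47
Mean = 567.5 / 47 = 12.0745

12.074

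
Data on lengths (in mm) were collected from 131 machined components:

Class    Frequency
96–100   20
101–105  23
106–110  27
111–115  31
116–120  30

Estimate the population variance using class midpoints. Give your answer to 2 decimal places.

Midpoints: 98, 103, 108, 113, 118
n = 131, Σfm = 14288, mean = 109.0687
Σfm² = 1564574
Σf(m − x̄)² = Σfm² − (Σfm)²/n = 1564574 − 14288²/131 = 6200.3817
Population variance = 6200.3817 / 131 = 47.3312

47.33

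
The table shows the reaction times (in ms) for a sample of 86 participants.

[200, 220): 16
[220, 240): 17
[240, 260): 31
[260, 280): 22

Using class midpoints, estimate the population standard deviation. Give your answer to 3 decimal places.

Midpoints: 210, 230, 250, 270
n = 86, Σfm = 20960, mean = 243.7209
Σfm² = 5146200
Σf(m − x̄)² = Σfm² − (Σfm)²/n = 5146200 − 20960²/86 = 37809.3023
Population variance = 37809.3023 / 86 = 439.6431
Standard deviation = √439.6431 = 20.9677

20.968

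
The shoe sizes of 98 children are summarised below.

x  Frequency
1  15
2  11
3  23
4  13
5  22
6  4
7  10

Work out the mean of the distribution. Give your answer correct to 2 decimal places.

Values: 1, 2, 3, 4, 5, 6, 7
Σfx = 15×1 + 11×2 + 23×3 + 13×4 + 22×5 + 4×6 + 10×7 = 362
n = Σf = 98
Mean = 362 / 98 = 3.6939

3.69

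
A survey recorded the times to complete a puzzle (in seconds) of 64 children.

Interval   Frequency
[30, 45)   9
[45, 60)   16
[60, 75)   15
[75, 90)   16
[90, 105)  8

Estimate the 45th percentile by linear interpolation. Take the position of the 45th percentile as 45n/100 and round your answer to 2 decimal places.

Cumulative frequencies: 9, 25, 40, 56, 64
n = 64; position = 45n/100 = 28.8.
This falls in the class [60, 75): L = 60, F = 25, f = 15, h = 15.
45th percentile ≈ 60 + ((28.8 − 25) / 15) × 15 = 63.8000

63.80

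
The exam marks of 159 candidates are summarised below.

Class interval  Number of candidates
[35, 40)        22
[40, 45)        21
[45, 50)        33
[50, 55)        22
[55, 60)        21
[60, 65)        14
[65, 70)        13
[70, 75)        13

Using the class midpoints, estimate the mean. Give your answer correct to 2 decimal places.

Midpoints: 37.5, 42.5, 47.5, 52.5, 57.5, 62.5, 67.5, 72.5
Σfm = 22×37.5 + 21×42.5 + 33×47.5 + 22×52.5 + 21×57.5 + 14×62.5 + 13×67.5 + 13×72.5 = 8342.5
n = Σf = 159
Mean = 8342.5 / 159 = 52.4686

52.47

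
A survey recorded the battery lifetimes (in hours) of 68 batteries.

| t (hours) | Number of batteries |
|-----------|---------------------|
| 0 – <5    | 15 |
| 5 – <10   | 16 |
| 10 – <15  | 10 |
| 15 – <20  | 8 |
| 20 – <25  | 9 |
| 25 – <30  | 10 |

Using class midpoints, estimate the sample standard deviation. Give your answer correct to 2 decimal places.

Midpoints: 2.5, 7.5, 12.5, 17.5, 22.5, 27.5
n = 68, Σfm = 900, mean = 13.2353
Σfm² = 17125
Σf(m − x̄)² = Σfm² − (Σfm)²/n = 17125 − 900²/68 = 5213.2353
Sample variance = 5213.2353 / 67 = 77.8095
Standard deviation = √77.8095 = 8.8210

8.82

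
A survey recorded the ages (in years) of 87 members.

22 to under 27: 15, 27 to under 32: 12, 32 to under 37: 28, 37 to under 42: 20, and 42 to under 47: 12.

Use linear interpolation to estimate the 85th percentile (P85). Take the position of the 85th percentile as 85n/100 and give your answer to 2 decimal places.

Cumulative frequencies: 15, 27, 55, 75, 87
n = 87; position = 85n/100 = 73.95.
This falls in the class 37 to under 42: L = 37, F = 55, f = 20, h = 5.
85th percentile ≈ 37 + ((73.95 − 55) / 20) × 5 = 41.7375

41.74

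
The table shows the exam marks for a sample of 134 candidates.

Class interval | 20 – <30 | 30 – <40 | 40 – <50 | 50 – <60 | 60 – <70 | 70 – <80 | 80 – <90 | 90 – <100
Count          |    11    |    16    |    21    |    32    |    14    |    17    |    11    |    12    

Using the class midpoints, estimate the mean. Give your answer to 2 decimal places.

58.21

Midpoints: 25, 35, 45, 55, 65, 75, 85, 95
Σfm = 11×25 + 16×35 + 21×45 + 32×55 + 14×65 + 17×75 + 11×85 + 12×95 = 7800
n = Σf = 134
Mean = 7800 / 134 = 58.2090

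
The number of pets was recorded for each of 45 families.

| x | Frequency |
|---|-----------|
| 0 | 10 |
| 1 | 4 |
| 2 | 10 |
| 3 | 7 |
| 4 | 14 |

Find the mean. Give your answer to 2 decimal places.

2.24

Values: 0, 1, 2, 3, 4
Σfx = 10×0 + 4×1 + 10×2 + 7×3 + 14×4 = 101
n = Σf = 45
Mean = 101 / 45 = 2.2444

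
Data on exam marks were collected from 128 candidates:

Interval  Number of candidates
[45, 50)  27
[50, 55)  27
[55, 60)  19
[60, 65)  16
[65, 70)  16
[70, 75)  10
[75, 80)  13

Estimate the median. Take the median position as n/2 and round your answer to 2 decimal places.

57.63

Cumulative frequencies: 27, 54, 73, 89, 105, 115, 128
n = 128; position = n/2 = 64.
This falls in the class [55, 60): L = 55, F = 54, f = 19, h = 5.
Median ≈ 55 + ((64 − 54) / 19) × 5 = 57.6316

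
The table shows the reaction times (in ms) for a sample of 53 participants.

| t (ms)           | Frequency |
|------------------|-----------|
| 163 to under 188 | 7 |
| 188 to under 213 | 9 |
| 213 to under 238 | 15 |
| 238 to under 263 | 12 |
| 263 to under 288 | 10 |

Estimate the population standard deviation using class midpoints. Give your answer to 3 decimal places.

Midpoints: 175.5, 200.5, 225.5, 250.5, 275.5
n = 53, Σfm = 12176.5, mean = 229.7453
Σfm² = 2852163.25
Σf(m − x̄)² = Σfm² − (Σfm)²/n = 2852163.25 − 12176.5²/53 = 54669.8113
Population variance = 54669.8113 / 53 = 1031.5059
Standard deviation = √1031.5059 = 32.1171

32.117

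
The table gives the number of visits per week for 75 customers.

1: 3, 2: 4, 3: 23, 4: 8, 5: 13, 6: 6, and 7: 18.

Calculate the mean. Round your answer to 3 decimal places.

4.520

Values: 1, 2, 3, 4, 5, 6, 7
Σfx = 3×1 + 4×2 + 23×3 + 8×4 + 13×5 + 6×6 + 18×7 = 339
n = Σf = 75
Mean = 339 / 75 = 4.5200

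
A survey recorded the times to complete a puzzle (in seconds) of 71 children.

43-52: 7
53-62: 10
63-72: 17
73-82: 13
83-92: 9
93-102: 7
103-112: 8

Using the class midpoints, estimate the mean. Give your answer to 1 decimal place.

Midpoints: 47.5, 57.5, 67.5, 77.5, 87.5, 97.5, 107.5
Σfm = 7×47.5 + 10×57.5 + 17×67.5 + 13×77.5 + 9×87.5 + 7×97.5 + 8×107.5 = 5392.5
n = Σf = 71
Mean = 5392.5 / 71 = 75.9507

76.0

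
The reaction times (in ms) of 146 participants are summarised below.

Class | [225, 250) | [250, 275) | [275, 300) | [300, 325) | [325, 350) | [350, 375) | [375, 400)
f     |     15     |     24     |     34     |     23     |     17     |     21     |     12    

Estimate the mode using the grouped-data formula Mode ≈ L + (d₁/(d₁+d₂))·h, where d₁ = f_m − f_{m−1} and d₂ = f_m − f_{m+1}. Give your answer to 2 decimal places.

Modal class: [275, 300) (highest frequency 34).
d₁ = 34 − 24 = 10, d₂ = 34 − 23 = 11
Mode ≈ 275 + (10/(10+11)) × 25 = 275 + 11.9048 = 286.9048

286.90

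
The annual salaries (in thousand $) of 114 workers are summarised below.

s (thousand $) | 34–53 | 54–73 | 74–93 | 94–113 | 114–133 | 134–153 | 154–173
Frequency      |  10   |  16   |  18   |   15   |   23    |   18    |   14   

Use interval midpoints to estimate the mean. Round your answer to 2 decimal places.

107.18

Midpoints: 43.5, 63.5, 83.5, 103.5, 123.5, 143.5, 163.5
Σfm = 10×43.5 + 16×63.5 + 18×83.5 + 15×103.5 + 23×123.5 + 18×143.5 + 14×163.5 = 12219
n = Σf = 114
Mean = 12219 / 114 = 107.1842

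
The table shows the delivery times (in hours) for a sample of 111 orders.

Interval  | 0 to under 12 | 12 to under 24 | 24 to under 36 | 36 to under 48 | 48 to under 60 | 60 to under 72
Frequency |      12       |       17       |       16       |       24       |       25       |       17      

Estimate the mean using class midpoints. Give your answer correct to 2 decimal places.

39.08

Midpoints: 6, 18, 30, 42, 54, 66
Σfm = 12×6 + 17×18 + 16×30 + 24×42 + 25×54 + 17×66 = 4338
n = Σf = 111
Mean = 4338 / 111 = 39.0811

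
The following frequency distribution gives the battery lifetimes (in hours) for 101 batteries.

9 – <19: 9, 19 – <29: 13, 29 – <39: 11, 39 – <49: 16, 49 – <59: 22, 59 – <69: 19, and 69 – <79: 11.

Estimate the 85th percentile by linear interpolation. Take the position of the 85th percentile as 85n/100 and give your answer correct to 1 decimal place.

Cumulative frequencies: 9, 22, 33, 49, 71, 90, 101
n = 101; position = 85n/100 = 85.85.
This falls in the class 59 – <69: L = 59, F = 71, f = 19, h = 10.
85th percentile ≈ 59 + ((85.85 − 71) / 19) × 10 = 66.8158

66.8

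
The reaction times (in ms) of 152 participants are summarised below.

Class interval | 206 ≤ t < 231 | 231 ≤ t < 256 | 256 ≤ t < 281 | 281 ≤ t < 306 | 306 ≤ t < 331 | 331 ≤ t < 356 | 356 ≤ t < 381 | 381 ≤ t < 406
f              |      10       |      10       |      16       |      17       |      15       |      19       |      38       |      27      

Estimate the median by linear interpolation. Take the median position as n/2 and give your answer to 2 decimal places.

Cumulative frequencies: 10, 20, 36, 53, 68, 87, 125, 152
n = 152; position = n/2 = 76.
This falls in the class 331 ≤ t < 356: L = 331, F = 68, f = 19, h = 25.
Median ≈ 331 + ((76 − 68) / 19) × 25 = 341.5263

341.53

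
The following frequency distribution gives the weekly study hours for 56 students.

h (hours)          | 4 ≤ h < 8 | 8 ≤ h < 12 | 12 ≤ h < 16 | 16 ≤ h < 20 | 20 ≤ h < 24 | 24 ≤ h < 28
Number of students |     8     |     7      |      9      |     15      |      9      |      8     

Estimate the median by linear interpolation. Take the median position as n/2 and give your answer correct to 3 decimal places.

17.067

Cumulative frequencies: 8, 15, 24, 39, 48, 56
n = 56; position = n/2 = 28.
This falls in the class 16 ≤ h < 20: L = 16, F = 24, f = 15, h = 4.
Median ≈ 16 + ((28 − 24) / 15) × 4 = 17.0667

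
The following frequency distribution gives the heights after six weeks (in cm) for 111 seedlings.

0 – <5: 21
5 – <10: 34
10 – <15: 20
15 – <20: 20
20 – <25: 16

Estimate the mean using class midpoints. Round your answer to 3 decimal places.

11.419

Midpoints: 2.5, 7.5, 12.5, 17.5, 22.5
Σfm = 21×2.5 + 34×7.5 + 20×12.5 + 20×17.5 + 16×22.5 = 1267.5
n = Σf = 111
Mean = 1267.5 / 111 = 11.4189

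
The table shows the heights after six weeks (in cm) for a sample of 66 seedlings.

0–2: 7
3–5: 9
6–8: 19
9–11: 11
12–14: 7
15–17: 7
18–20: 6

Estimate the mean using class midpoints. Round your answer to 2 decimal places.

9.14

Midpoints: 1, 4, 7, 10, 13, 16, 19
Σfm = 7×1 + 9×4 + 19×7 + 11×10 + 7×13 + 7×16 + 6×19 = 603
n = Σf = 66
Mean = 603 / 66 = 9.1364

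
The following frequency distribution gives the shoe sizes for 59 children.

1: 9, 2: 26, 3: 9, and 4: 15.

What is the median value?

Cumulative frequencies: 9, 35, 44, 59
n = 59, so the median is the value in position (n+1)/2 = 30.
Position 30 falls at value 2.

2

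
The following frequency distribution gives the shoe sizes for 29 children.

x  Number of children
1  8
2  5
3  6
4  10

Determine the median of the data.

Cumulative frequencies: 8, 13, 19, 29
n = 29, so the median is the value in position (n+1)/2 = 15.
Position 15 falls at value 3.

3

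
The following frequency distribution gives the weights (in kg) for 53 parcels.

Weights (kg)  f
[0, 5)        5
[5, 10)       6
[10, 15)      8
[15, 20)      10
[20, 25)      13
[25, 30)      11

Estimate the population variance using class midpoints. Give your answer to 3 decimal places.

Midpoints: 2.5, 7.5, 12.5, 17.5, 22.5, 27.5
n = 53, Σfm = 927.5, mean = 17.5000
Σfm² = 19581.25
Σf(m − x̄)² = Σfm² − (Σfm)²/n = 19581.25 − 927.5²/53 = 3350.0000
Population variance = 3350.0000 / 53 = 63.2075

63.208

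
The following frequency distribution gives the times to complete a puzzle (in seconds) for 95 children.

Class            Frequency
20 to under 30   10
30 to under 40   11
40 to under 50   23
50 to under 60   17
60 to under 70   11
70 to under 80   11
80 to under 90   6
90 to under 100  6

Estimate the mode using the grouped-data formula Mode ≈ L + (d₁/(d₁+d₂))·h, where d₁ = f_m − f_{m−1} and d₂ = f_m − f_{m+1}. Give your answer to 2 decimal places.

46.67

Modal class: 40 to under 50 (highest frequency 23).
d₁ = 23 − 11 = 12, d₂ = 23 − 17 = 6
Mode ≈ 40 + (12/(12+6)) × 10 = 40 + 6.6667 = 46.6667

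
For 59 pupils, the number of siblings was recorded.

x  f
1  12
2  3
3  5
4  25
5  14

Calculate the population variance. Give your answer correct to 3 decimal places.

Values: 1, 2, 3, 4, 5
n = 59, Σfx = 203, mean = 3.4407
Σfx² = 819
Σf(x − x̄)² = Σfx² − (Σfx)²/n = 819 − 203²/59 = 120.5424
Population variance = 120.5424 / 59 = 2.0431

2.043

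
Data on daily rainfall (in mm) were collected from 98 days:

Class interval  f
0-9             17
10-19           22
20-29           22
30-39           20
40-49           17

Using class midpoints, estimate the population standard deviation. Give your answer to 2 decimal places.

13.48

Midpoints: 4.5, 14.5, 24.5, 34.5, 44.5
n = 98, Σfm = 2381, mean = 24.2959
Σfm² = 75644.5
Σf(m − x̄)² = Σfm² − (Σfm)²/n = 75644.5 − 2381²/98 = 17795.9184
Population variance = 17795.9184 / 98 = 181.5910
Standard deviation = √181.5910 = 13.4756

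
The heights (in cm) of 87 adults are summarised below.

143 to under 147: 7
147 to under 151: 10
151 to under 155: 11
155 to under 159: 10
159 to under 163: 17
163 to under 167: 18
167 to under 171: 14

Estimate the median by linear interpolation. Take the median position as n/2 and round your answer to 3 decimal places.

160.294

Cumulative frequencies: 7, 17, 28, 38, 55, 73, 87
n = 87; position = n/2 = 43.5.
This falls in the class 159 to under 163: L = 159, F = 38, f = 17, h = 4.
Median ≈ 159 + ((43.5 − 38) / 17) × 4 = 160.2941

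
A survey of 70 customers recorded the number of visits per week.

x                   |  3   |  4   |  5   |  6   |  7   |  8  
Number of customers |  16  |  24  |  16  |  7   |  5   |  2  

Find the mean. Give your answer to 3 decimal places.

4.529

Values: 3, 4, 5, 6, 7, 8
Σfx = 16×3 + 24×4 + 16×5 + 7×6 + 5×7 + 2×8 = 317
n = Σf = 70
Mean = 317 / 70 = 4.5286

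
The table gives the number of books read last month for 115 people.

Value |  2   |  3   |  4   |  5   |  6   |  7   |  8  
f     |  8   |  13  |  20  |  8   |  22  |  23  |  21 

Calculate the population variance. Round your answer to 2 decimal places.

3.61

Values: 2, 3, 4, 5, 6, 7, 8
n = 115, Σfx = 636, mean = 5.5304
Σfx² = 3932
Σf(x − x̄)² = Σfx² − (Σfx)²/n = 3932 − 636²/115 = 414.6435
Population variance = 414.6435 / 115 = 3.6056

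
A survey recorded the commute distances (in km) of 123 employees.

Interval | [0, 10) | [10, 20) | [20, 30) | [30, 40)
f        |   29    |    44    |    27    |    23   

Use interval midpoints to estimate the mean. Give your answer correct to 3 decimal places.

Midpoints: 5, 15, 25, 35
Σfm = 29×5 + 44×15 + 27×25 + 23×35 = 2285
n = Σf = 123
Mean = 2285 / 123 = 18.5772

18.577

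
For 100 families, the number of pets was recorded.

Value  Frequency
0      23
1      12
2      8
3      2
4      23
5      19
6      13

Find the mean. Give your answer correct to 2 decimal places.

Values: 0, 1, 2, 3, 4, 5, 6
Σfx = 23×0 + 12×1 + 8×2 + 2×3 + 23×4 + 19×5 + 13×6 = 299
n = Σf = 100
Mean = 299 / 100 = 2.9900

2.99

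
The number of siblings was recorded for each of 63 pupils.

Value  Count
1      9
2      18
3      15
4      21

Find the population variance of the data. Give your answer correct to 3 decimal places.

1.134

Values: 1, 2, 3, 4
n = 63, Σfx = 174, mean = 2.7619
Σfx² = 552
Σf(x − x̄)² = Σfx² − (Σfx)²/n = 552 − 174²/63 = 71.4286
Population variance = 71.4286 / 63 = 1.1338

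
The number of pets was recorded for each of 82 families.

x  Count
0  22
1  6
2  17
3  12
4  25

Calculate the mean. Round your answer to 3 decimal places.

2.146

Values: 0, 1, 2, 3, 4
Σfx = 22×0 + 6×1 + 17×2 + 12×3 + 25×4 = 176
n = Σf = 82
Mean = 176 / 82 = 2.1463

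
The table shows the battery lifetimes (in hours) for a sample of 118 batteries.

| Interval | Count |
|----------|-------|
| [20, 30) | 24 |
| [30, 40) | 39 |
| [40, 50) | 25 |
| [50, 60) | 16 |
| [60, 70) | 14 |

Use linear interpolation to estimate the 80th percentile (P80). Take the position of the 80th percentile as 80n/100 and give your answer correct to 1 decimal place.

Cumulative frequencies: 24, 63, 88, 104, 118
n = 118; position = 80n/100 = 94.4.
This falls in the class [50, 60): L = 50, F = 88, f = 16, h = 10.
80th percentile ≈ 50 + ((94.4 − 88) / 16) × 10 = 54.0000

54.0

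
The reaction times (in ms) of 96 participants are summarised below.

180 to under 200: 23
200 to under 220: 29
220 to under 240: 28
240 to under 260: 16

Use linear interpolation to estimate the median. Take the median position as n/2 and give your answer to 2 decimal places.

217.24

Cumulative frequencies: 23, 52, 80, 96
n = 96; position = n/2 = 48.
This falls in the class 200 to under 220: L = 200, F = 23, f = 29, h = 20.
Median ≈ 200 + ((48 − 23) / 29) × 20 = 217.2414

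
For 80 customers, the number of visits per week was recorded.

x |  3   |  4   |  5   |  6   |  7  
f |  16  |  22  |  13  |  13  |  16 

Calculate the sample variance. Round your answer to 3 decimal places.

Values: 3, 4, 5, 6, 7
n = 80, Σfx = 391, mean = 4.8875
Σfx² = 2073
Σf(x − x̄)² = Σfx² − (Σfx)²/n = 2073 − 391²/80 = 161.9875
Sample variance = 161.9875 / 79 = 2.0505

2.050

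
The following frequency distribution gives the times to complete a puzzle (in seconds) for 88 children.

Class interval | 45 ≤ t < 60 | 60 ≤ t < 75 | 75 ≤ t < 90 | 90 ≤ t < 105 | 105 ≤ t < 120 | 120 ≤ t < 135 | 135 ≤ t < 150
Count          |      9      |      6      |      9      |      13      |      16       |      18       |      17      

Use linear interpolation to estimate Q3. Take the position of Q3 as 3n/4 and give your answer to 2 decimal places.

Cumulative frequencies: 9, 15, 24, 37, 53, 71, 88
n = 88; position = 3n/4 = 66.
This falls in the class 120 ≤ t < 135: L = 120, F = 53, f = 18, h = 15.
Upper quartile ≈ 120 + ((66 − 53) / 18) × 15 = 130.8333

130.83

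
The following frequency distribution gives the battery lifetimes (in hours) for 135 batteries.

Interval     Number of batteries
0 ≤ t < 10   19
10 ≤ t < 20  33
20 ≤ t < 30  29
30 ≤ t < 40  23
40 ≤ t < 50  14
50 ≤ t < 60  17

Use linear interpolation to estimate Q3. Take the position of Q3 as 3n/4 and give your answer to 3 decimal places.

Cumulative frequencies: 19, 52, 81, 104, 118, 135
n = 135; position = 3n/4 = 101.25.
This falls in the class 30 ≤ t < 40: L = 30, F = 81, f = 23, h = 10.
Upper quartile ≈ 30 + ((101.25 − 81) / 23) × 10 = 38.8043

38.804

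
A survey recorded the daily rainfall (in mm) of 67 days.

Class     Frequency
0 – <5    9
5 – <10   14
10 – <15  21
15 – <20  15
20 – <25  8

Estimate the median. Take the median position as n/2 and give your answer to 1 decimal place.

Cumulative frequencies: 9, 23, 44, 59, 67
n = 67; position = n/2 = 33.5.
This falls in the class 10 – <15: L = 10, F = 23, f = 21, h = 5.
Median ≈ 10 + ((33.5 − 23) / 21) × 5 = 12.5000

12.5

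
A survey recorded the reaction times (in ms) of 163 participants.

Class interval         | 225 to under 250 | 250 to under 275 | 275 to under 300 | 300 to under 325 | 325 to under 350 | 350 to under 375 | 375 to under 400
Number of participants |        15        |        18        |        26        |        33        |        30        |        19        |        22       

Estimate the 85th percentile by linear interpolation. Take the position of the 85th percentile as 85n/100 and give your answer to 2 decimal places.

371.78

Cumulative frequencies: 15, 33, 59, 92, 122, 141, 163
n = 163; position = 85n/100 = 138.55.
This falls in the class 350 to under 375: L = 350, F = 122, f = 19, h = 25.
85th percentile ≈ 350 + ((138.55 − 122) / 19) × 25 = 371.7763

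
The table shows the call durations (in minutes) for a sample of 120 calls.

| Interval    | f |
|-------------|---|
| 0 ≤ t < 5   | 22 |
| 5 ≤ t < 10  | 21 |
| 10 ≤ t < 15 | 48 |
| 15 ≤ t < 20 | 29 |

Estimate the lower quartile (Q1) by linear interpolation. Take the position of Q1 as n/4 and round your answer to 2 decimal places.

Cumulative frequencies: 22, 43, 91, 120
n = 120; position = n/4 = 30.
This falls in the class 5 ≤ t < 10: L = 5, F = 22, f = 21, h = 5.
Lower quartile ≈ 5 + ((30 − 22) / 21) × 5 = 6.9048

6.90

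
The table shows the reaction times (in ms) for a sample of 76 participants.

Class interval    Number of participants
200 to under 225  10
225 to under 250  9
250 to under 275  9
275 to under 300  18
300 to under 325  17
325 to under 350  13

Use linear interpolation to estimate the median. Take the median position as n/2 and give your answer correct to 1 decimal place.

Cumulative frequencies: 10, 19, 28, 46, 63, 76
n = 76; position = n/2 = 38.
This falls in the class 275 to under 300: L = 275, F = 28, f = 18, h = 25.
Median ≈ 275 + ((38 − 28) / 18) × 25 = 288.8889

288.9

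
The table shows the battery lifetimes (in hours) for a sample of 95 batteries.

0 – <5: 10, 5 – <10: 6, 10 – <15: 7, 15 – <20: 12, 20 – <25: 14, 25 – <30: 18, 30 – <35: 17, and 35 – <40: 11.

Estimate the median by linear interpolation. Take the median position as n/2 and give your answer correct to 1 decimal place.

24.5

Cumulative frequencies: 10, 16, 23, 35, 49, 67, 84, 95
n = 95; position = n/2 = 47.5.
This falls in the class 20 – <25: L = 20, F = 35, f = 14, h = 5.
Median ≈ 20 + ((47.5 − 35) / 14) × 5 = 24.4643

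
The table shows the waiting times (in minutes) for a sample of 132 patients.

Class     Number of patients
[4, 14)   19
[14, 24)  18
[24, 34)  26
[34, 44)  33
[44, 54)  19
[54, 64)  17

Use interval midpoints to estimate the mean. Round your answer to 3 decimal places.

34.000

Midpoints: 9, 19, 29, 39, 49, 59
Σfm = 19×9 + 18×19 + 26×29 + 33×39 + 19×49 + 17×59 = 4488
n = Σf = 132
Mean = 4488 / 132 = 34.0000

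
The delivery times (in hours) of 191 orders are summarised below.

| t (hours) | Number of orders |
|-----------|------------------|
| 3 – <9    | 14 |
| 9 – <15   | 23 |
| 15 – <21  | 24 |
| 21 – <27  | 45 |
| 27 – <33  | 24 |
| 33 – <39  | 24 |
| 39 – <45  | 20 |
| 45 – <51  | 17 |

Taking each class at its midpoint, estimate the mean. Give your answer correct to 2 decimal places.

Midpoints: 6, 12, 18, 24, 30, 36, 42, 48
Σfm = 14×6 + 23×12 + 24×18 + 45×24 + 24×30 + 24×36 + 20×42 + 17×48 = 5112
n = Σf = 191
Mean = 5112 / 191 = 26.7644

26.76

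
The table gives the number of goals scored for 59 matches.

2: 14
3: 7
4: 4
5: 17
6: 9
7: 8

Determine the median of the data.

5

Cumulative frequencies: 14, 21, 25, 42, 51, 59
n = 59, so the median is the value in position (n+1)/2 = 30.
Position 30 falls at value 5.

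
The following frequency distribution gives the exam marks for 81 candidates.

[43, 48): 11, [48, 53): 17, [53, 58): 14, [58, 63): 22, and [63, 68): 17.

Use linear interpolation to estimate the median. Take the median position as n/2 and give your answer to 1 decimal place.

Cumulative frequencies: 11, 28, 42, 64, 81
n = 81; position = n/2 = 40.5.
This falls in the class [53, 58): L = 53, F = 28, f = 14, h = 5.
Median ≈ 53 + ((40.5 − 28) / 14) × 5 = 57.4643

57.5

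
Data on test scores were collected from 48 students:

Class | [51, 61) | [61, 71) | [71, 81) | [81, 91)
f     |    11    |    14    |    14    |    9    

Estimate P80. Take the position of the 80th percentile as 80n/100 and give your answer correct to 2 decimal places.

80.57

Cumulative frequencies: 11, 25, 39, 48
n = 48; position = 80n/100 = 38.4.
This falls in the class [71, 81): L = 71, F = 25, f = 14, h = 10.
80th percentile ≈ 71 + ((38.4 − 25) / 14) × 10 = 80.5714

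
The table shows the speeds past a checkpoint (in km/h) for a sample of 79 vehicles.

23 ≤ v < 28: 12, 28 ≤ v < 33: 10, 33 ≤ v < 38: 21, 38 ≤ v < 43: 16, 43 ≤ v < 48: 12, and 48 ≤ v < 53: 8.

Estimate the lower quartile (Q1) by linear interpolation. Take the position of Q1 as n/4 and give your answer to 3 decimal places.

Cumulative frequencies: 12, 22, 43, 59, 71, 79
n = 79; position = n/4 = 19.75.
This falls in the class 28 ≤ v < 33: L = 28, F = 12, f = 10, h = 5.
Lower quartile ≈ 28 + ((19.75 − 12) / 10) × 5 = 31.8750

31.875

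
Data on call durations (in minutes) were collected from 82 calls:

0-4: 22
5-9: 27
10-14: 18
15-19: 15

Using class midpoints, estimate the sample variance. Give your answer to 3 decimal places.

28.320

Midpoints: 2, 7, 12, 17
n = 82, Σfm = 704, mean = 8.5854
Σfm² = 8338
Σf(m − x̄)² = Σfm² − (Σfm)²/n = 8338 − 704²/82 = 2293.9024
Sample variance = 2293.9024 / 81 = 28.3198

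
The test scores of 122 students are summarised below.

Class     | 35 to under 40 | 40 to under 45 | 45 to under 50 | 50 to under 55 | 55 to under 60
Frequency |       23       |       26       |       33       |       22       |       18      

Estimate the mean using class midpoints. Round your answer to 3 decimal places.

46.926

Midpoints: 37.5, 42.5, 47.5, 52.5, 57.5
Σfm = 23×37.5 + 26×42.5 + 33×47.5 + 22×52.5 + 18×57.5 = 5725
n = Σf = 122
Mean = 5725 / 122 = 46.9262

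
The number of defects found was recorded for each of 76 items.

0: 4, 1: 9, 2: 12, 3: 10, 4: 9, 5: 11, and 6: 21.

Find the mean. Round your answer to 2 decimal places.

3.68

Values: 0, 1, 2, 3, 4, 5, 6
Σfx = 4×0 + 9×1 + 12×2 + 10×3 + 9×4 + 11×5 + 21×6 = 280
n = Σf = 76
Mean = 280 / 76 = 3.6842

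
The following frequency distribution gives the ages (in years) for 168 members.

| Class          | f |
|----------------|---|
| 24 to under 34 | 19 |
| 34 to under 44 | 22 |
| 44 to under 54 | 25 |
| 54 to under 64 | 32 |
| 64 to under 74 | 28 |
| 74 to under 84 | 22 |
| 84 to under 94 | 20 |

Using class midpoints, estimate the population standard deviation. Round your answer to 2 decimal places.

Midpoints: 29, 39, 49, 59, 69, 79, 89
n = 168, Σfm = 9972, mean = 59.3571
Σfm² = 649888
Σf(m − x̄)² = Σfm² − (Σfm)²/n = 649888 − 9972²/168 = 57978.5714
Population variance = 57978.5714 / 168 = 345.1105
Standard deviation = √345.1105 = 18.5772

18.58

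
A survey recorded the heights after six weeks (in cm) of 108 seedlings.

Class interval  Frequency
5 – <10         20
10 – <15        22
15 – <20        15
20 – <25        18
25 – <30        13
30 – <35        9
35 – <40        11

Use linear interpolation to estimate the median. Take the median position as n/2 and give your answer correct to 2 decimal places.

19.00

Cumulative frequencies: 20, 42, 57, 75, 88, 97, 108
n = 108; position = n/2 = 54.
This falls in the class 15 – <20: L = 15, F = 42, f = 15, h = 5.
Median ≈ 15 + ((54 − 42) / 15) × 5 = 19.0000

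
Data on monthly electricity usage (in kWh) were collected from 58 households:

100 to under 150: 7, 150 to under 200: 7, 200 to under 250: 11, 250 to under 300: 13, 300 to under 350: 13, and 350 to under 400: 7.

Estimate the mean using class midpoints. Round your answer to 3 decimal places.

258.621

Midpoints: 125, 175, 225, 275, 325, 375
Σfm = 7×125 + 7×175 + 11×225 + 13×275 + 13×325 + 7×375 = 15000
n = Σf = 58
Mean = 15000 / 58 = 258.6207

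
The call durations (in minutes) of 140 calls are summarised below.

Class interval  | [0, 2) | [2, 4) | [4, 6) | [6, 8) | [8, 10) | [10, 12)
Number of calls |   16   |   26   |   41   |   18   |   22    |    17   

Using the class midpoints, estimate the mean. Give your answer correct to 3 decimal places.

Midpoints: 1, 3, 5, 7, 9, 11
Σfm = 16×1 + 26×3 + 41×5 + 18×7 + 22×9 + 17×11 = 810
n = Σf = 140
Mean = 810 / 140 = 5.7857

5.786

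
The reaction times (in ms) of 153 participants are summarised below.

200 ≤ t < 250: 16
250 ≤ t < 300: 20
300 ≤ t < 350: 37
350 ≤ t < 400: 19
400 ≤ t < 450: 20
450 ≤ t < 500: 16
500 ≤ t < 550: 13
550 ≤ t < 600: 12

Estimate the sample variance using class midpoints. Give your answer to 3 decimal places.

Midpoints: 225, 275, 325, 375, 425, 475, 525, 575
n = 153, Σfm = 58075, mean = 379.5752
Σfm² = 23675625
Σf(m − x̄)² = Σfm² − (Σfm)²/n = 23675625 − 58075²/153 = 1631797.3856
Sample variance = 1631797.3856 / 152 = 10735.5091

10735.509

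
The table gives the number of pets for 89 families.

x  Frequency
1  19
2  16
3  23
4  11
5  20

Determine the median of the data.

Cumulative frequencies: 19, 35, 58, 69, 89
n = 89, so the median is the value in position (n+1)/2 = 45.
Position 45 falls at value 3.

3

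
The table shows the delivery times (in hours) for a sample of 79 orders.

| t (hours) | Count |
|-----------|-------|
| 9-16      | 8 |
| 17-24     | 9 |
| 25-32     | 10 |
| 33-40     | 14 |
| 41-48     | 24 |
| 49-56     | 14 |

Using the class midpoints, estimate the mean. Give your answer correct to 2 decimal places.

36.50

Midpoints: 12.5, 20.5, 28.5, 36.5, 44.5, 52.5
Σfm = 8×12.5 + 9×20.5 + 10×28.5 + 14×36.5 + 24×44.5 + 14×52.5 = 2883.5
n = Σf = 79
Mean = 2883.5 / 79 = 36.5000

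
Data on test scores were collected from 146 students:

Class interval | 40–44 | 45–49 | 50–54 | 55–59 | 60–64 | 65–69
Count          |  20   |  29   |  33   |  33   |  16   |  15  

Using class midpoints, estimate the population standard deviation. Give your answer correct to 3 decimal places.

Midpoints: 42, 47, 52, 57, 62, 67
n = 146, Σfm = 7797, mean = 53.4041
Σfm² = 424629
Σf(m − x̄)² = Σfm² − (Σfm)²/n = 424629 − 7797²/146 = 8237.1575
Population variance = 8237.1575 / 146 = 56.4189
Standard deviation = √56.4189 = 7.5113

7.511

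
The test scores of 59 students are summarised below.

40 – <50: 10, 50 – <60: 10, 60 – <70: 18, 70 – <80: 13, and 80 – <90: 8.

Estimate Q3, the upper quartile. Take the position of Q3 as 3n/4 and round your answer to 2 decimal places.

74.81

Cumulative frequencies: 10, 20, 38, 51, 59
n = 59; position = 3n/4 = 44.25.
This falls in the class 70 – <80: L = 70, F = 38, f = 13, h = 10.
Upper quartile ≈ 70 + ((44.25 − 38) / 13) × 10 = 74.8077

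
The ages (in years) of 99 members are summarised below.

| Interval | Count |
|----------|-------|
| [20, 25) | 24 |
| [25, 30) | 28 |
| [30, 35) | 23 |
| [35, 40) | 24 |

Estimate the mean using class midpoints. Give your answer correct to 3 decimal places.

29.874

Midpoints: 22.5, 27.5, 32.5, 37.5
Σfm = 24×22.5 + 28×27.5 + 23×32.5 + 24×37.5 = 2957.5
n = Σf = 99
Mean = 2957.5 / 99 = 29.8737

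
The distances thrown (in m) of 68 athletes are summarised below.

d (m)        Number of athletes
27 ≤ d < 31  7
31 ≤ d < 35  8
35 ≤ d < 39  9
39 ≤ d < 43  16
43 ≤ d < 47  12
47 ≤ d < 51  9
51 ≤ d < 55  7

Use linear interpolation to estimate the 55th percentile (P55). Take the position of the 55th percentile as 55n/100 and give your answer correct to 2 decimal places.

Cumulative frequencies: 7, 15, 24, 40, 52, 61, 68
n = 68; position = 55n/100 = 37.4.
This falls in the class 39 ≤ d < 43: L = 39, F = 24, f = 16, h = 4.
55th percentile ≈ 39 + ((37.4 − 24) / 16) × 4 = 42.3500

42.35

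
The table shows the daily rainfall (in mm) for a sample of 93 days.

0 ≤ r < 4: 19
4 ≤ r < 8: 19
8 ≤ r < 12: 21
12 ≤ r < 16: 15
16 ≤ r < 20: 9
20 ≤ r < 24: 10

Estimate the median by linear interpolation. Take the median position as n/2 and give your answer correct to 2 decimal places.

9.62

Cumulative frequencies: 19, 38, 59, 74, 83, 93
n = 93; position = n/2 = 46.5.
This falls in the class 8 ≤ r < 12: L = 8, F = 38, f = 21, h = 4.
Median ≈ 8 + ((46.5 − 38) / 21) × 4 = 9.6190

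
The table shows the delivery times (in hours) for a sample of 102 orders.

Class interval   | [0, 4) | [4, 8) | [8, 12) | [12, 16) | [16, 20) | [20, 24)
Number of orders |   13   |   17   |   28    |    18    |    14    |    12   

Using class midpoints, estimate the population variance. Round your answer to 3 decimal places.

Midpoints: 2, 6, 10, 14, 18, 22
n = 102, Σfm = 1176, mean = 11.5294
Σfm² = 17336
Σf(m − x̄)² = Σfm² − (Σfm)²/n = 17336 − 1176²/102 = 3777.4118
Population variance = 3777.4118 / 102 = 37.0334

37.033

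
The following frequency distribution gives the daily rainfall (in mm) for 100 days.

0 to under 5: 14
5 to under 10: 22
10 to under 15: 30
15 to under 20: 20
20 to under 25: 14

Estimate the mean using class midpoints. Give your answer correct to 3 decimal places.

Midpoints: 2.5, 7.5, 12.5, 17.5, 22.5
Σfm = 14×2.5 + 22×7.5 + 30×12.5 + 20×17.5 + 14×22.5 = 1240
n = Σf = 100
Mean = 1240 / 100 = 12.4000

12.400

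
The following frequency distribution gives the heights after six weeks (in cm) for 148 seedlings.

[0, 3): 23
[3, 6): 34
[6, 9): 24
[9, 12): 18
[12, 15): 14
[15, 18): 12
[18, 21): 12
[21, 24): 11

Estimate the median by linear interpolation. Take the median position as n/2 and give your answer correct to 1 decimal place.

Cumulative frequencies: 23, 57, 81, 99, 113, 125, 137, 148
n = 148; position = n/2 = 74.
This falls in the class [6, 9): L = 6, F = 57, f = 24, h = 3.
Median ≈ 6 + ((74 − 57) / 24) × 3 = 8.1250

8.1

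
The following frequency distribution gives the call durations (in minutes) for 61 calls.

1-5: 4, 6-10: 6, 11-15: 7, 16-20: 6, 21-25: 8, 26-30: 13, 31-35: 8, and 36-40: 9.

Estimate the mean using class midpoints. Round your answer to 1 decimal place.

Midpoints: 3, 8, 13, 18, 23, 28, 33, 38
Σfm = 4×3 + 6×8 + 7×13 + 6×18 + 8×23 + 13×28 + 8×33 + 9×38 = 1413
n = Σf = 61
Mean = 1413 / 61 = 23.1639

23.2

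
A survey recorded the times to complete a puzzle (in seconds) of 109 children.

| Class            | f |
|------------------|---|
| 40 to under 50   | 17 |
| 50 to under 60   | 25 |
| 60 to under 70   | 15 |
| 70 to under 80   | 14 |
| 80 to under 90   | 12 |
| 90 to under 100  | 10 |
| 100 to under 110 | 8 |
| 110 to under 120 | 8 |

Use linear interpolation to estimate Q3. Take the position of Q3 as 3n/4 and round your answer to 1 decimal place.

Cumulative frequencies: 17, 42, 57, 71, 83, 93, 101, 109
n = 109; position = 3n/4 = 81.75.
This falls in the class 80 to under 90: L = 80, F = 71, f = 12, h = 10.
Upper quartile ≈ 80 + ((81.75 − 71) / 12) × 10 = 88.9583

89.0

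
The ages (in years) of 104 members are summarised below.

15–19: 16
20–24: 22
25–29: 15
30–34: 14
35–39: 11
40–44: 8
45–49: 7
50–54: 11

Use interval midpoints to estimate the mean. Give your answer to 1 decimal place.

Midpoints: 17, 22, 27, 32, 37, 42, 47, 52
Σfm = 16×17 + 22×22 + 15×27 + 14×32 + 11×37 + 8×42 + 7×47 + 11×52 = 3253
n = Σf = 104
Mean = 3253 / 104 = 31.2788

31.3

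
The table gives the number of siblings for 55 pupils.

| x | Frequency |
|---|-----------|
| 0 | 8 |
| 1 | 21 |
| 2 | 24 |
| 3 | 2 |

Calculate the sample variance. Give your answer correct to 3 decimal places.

Values: 0, 1, 2, 3
n = 55, Σfx = 75, mean = 1.3636
Σfx² = 135
Σf(x − x̄)² = Σfx² − (Σfx)²/n = 135 − 75²/55 = 32.7273
Sample variance = 32.7273 / 54 = 0.6061

0.606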